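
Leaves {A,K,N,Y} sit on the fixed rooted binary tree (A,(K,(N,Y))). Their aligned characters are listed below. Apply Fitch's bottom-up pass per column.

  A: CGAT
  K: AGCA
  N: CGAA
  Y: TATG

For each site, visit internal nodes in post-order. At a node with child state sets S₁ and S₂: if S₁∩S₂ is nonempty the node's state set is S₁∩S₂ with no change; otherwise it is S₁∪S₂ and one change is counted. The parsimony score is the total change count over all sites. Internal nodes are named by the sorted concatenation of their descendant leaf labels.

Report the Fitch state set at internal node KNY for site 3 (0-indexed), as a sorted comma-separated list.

A

site 0, node NY: N={C} ∪ Y={T} → {C,T} (+1)
site 0, node KNY: K={A} ∪ NY={C,T} → {A,C,T} (+1)
site 0, node AKNY: A={C} ∩ KNY={A,C,T} → {C} (+0)
site 1, node NY: N={G} ∪ Y={A} → {A,G} (+1)
site 1, node KNY: K={G} ∩ NY={A,G} → {G} (+0)
site 1, node AKNY: A={G} ∩ KNY={G} → {G} (+0)
site 2, node NY: N={A} ∪ Y={T} → {A,T} (+1)
site 2, node KNY: K={C} ∪ NY={A,T} → {A,C,T} (+1)
site 2, node AKNY: A={A} ∩ KNY={A,C,T} → {A} (+0)
site 3, node NY: N={A} ∪ Y={G} → {A,G} (+1)
site 3, node KNY: K={A} ∩ NY={A,G} → {A} (+0)
site 3, node AKNY: A={T} ∪ KNY={A} → {A,T} (+1)
per-site changes: [2, 1, 2, 2]; total = 7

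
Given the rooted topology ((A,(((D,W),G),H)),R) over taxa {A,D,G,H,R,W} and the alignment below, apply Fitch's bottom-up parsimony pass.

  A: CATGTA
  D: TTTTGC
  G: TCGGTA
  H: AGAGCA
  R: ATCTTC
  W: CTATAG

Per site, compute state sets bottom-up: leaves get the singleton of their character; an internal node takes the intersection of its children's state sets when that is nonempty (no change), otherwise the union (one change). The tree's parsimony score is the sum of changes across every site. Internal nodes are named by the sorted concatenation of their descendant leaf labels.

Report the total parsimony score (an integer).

18

[col 0] DW: children D:{T}, W:{C} ∪→ {C,T}; cost 1
[col 0] DGW: children DW:{C,T}, G:{T} ∩→ {T}; cost 0
[col 0] DGHW: children DGW:{T}, H:{A} ∪→ {A,T}; cost 1
[col 0] ADGHW: children A:{C}, DGHW:{A,T} ∪→ {A,C,T}; cost 1
[col 0] ADGHRW: children ADGHW:{A,C,T}, R:{A} ∩→ {A}; cost 0
[col 1] DW: children D:{T}, W:{T} ∩→ {T}; cost 0
[col 1] DGW: children DW:{T}, G:{C} ∪→ {C,T}; cost 1
[col 1] DGHW: children DGW:{C,T}, H:{G} ∪→ {C,G,T}; cost 1
[col 1] ADGHW: children A:{A}, DGHW:{C,G,T} ∪→ {A,C,G,T}; cost 1
[col 1] ADGHRW: children ADGHW:{A,C,G,T}, R:{T} ∩→ {T}; cost 0
[col 2] DW: children D:{T}, W:{A} ∪→ {A,T}; cost 1
[col 2] DGW: children DW:{A,T}, G:{G} ∪→ {A,G,T}; cost 1
[col 2] DGHW: children DGW:{A,G,T}, H:{A} ∩→ {A}; cost 0
[col 2] ADGHW: children A:{T}, DGHW:{A} ∪→ {A,T}; cost 1
[col 2] ADGHRW: children ADGHW:{A,T}, R:{C} ∪→ {A,C,T}; cost 1
[col 3] DW: children D:{T}, W:{T} ∩→ {T}; cost 0
[col 3] DGW: children DW:{T}, G:{G} ∪→ {G,T}; cost 1
[col 3] DGHW: children DGW:{G,T}, H:{G} ∩→ {G}; cost 0
[col 3] ADGHW: children A:{G}, DGHW:{G} ∩→ {G}; cost 0
[col 3] ADGHRW: children ADGHW:{G}, R:{T} ∪→ {G,T}; cost 1
[col 4] DW: children D:{G}, W:{A} ∪→ {A,G}; cost 1
[col 4] DGW: children DW:{A,G}, G:{T} ∪→ {A,G,T}; cost 1
[col 4] DGHW: children DGW:{A,G,T}, H:{C} ∪→ {A,C,G,T}; cost 1
[col 4] ADGHW: children A:{T}, DGHW:{A,C,G,T} ∩→ {T}; cost 0
[col 4] ADGHRW: children ADGHW:{T}, R:{T} ∩→ {T}; cost 0
[col 5] DW: children D:{C}, W:{G} ∪→ {C,G}; cost 1
[col 5] DGW: children DW:{C,G}, G:{A} ∪→ {A,C,G}; cost 1
[col 5] DGHW: children DGW:{A,C,G}, H:{A} ∩→ {A}; cost 0
[col 5] ADGHW: children A:{A}, DGHW:{A} ∩→ {A}; cost 0
[col 5] ADGHRW: children ADGHW:{A}, R:{C} ∪→ {A,C}; cost 1
per-site changes: [3, 3, 4, 2, 3, 3]; total = 18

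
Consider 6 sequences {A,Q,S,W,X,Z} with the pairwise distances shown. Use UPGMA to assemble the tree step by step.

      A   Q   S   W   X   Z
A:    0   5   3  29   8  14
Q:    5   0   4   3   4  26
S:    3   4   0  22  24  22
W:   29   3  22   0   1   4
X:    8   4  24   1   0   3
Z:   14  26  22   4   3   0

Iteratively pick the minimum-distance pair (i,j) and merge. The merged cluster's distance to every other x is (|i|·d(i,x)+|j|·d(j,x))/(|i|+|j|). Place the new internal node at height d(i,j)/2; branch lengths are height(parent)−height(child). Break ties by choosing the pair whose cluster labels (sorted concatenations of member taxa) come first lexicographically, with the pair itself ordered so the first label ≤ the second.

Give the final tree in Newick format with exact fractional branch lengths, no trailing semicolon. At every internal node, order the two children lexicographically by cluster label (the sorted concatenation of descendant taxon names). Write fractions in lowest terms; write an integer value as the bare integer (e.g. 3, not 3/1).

1. join W+X (d=1) ⇒ WX; edges |W|=1/2, |X|=1/2
  updated: d(A,WX)=37/2, d(Q,WX)=7/2, d(S,WX)=23, d(WX,Z)=7/2
2. join A+S (d=3) ⇒ AS; edges |A|=3/2, |S|=3/2
  updated: d(AS,Q)=9/2, d(AS,WX)=83/4, d(AS,Z)=18
3. join Q+WX (d=7/2) ⇒ QWX; edges |Q|=7/4, |WX|=5/4
  updated: d(AS,QWX)=46/3, d(QWX,Z)=11
4. join QWX+Z (d=11) ⇒ QWXZ; edges |QWX|=15/4, |Z|=11/2
  updated: d(AS,QWXZ)=16
5. join AS+QWXZ (d=16) ⇒ AQSWXZ; edges |AS|=13/2, |QWXZ|=5/2
final tree: ((A:3/2,S:3/2):13/2,((Q:7/4,(W:1/2,X:1/2):5/4):15/4,Z:11/2):5/2)
total length: 101/4

((A:3/2,S:3/2):13/2,((Q:7/4,(W:1/2,X:1/2):5/4):15/4,Z:11/2):5/2)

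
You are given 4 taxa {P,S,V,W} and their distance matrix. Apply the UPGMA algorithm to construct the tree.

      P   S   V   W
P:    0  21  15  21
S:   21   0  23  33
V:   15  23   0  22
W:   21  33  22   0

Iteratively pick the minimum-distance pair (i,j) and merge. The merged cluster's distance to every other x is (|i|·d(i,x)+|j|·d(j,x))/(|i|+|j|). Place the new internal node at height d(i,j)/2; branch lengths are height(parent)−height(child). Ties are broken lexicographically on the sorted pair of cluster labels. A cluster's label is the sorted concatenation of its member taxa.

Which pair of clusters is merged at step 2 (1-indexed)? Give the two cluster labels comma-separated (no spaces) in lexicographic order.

PV,W

iteration 1: select P,V (d=15); attach at lengths (15/2, 15/2); label the merged cluster PV
  updated: d(PV,S)=22, d(PV,W)=43/2
iteration 2: select PV,W (d=43/2); attach at lengths (13/4, 43/4); label the merged cluster PVW
  updated: d(PVW,S)=77/3
iteration 3: select PVW,S (d=77/3); attach at lengths (25/12, 77/6); label the merged cluster PSVW
final tree: (((P:15/2,V:15/2):13/4,W:43/4):25/12,S:77/6)
total length: 527/12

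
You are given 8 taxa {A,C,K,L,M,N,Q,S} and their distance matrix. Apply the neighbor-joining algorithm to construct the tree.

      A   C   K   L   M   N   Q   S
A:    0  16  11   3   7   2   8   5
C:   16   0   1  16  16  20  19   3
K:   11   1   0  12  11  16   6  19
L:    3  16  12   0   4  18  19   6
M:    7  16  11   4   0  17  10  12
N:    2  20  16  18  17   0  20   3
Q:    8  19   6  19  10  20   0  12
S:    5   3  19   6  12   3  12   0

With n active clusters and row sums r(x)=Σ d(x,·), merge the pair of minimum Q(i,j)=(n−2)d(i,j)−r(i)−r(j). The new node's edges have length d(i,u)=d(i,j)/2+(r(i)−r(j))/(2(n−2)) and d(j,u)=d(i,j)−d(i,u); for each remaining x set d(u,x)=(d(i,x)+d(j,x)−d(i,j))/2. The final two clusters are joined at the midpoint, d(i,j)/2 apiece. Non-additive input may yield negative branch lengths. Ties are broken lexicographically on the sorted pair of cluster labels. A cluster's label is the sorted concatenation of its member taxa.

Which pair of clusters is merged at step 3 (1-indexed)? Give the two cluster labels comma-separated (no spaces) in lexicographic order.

L,M

1. join C+K (d=1, Q=-161) ⇒ CK; edges |C|=7/4, |K|=-3/4
  updated: d(A,CK)=13, d(CK,L)=27/2, d(CK,M)=13, d(CK,N)=35/2, d(CK,Q)=12, d(CK,S)=21/2
2. join N+S (d=3, Q=-111) ⇒ NS; edges |N|=22/5, |S|=-7/5
  updated: d(A,NS)=2, d(CK,NS)=25/2, d(L,NS)=21/2, d(M,NS)=13, d(NS,Q)=29/2
3. join L+M (d=4, Q=-81) ⇒ LM; edges |L|=19/8, |M|=13/8
  updated: d(A,LM)=3, d(CK,LM)=45/4, d(LM,NS)=39/4, d(LM,Q)=25/2
4. join CK+Q (d=12, Q=-239/4) ⇒ CKQ; edges |CK|=151/24, |Q|=137/24
  updated: d(A,CKQ)=9/2, d(CKQ,LM)=47/8, d(CKQ,NS)=15/2
5. join A+NS (d=2, Q=-99/4) ⇒ ANS; edges |A|=-23/16, |NS|=55/16
  updated: d(ANS,CKQ)=5, d(ANS,LM)=43/8
6. join ANS+CKQ (d=5, Q=-65/4) ⇒ ACKNQS; edges |ANS|=9/4, |CKQ|=11/4
  updated: d(ACKNQS,LM)=25/8
7. join ACKNQS+LM (d=25/8) ⇒ ACKLMNQS; edges |ACKNQS|=25/16, |LM|=25/16
final tree: (((A:-23/16,(N:22/5,S:-7/5):55/16):9/4,((C:7/4,K:-3/4):151/24,Q:137/24):11/4):25/16,(L:19/8,M:13/8):25/16)
total length: 241/8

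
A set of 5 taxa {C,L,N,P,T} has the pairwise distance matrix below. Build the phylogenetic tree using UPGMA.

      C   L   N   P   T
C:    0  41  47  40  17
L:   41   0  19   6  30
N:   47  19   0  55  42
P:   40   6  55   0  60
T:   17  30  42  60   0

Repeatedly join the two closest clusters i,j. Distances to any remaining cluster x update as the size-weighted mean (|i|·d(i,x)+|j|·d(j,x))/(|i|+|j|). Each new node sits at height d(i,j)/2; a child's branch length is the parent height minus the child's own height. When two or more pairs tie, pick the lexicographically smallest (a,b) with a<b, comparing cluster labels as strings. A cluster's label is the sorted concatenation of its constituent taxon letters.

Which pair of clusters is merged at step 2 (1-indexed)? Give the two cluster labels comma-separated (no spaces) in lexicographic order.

1. join L+P (d=6) ⇒ LP; edges |L|=3, |P|=3
  updated: d(C,LP)=81/2, d(LP,N)=37, d(LP,T)=45
2. join C+T (d=17) ⇒ CT; edges |C|=17/2, |T|=17/2
  updated: d(CT,LP)=171/4, d(CT,N)=89/2
3. join LP+N (d=37) ⇒ LNP; edges |LP|=31/2, |N|=37/2
  updated: d(CT,LNP)=130/3
4. join CT+LNP (d=130/3) ⇒ CLNPT; edges |CT|=79/6, |LNP|=19/6
final tree: ((C:17/2,T:17/2):79/6,((L:3,P:3):31/2,N:37/2):19/6)
total length: 220/3

C,T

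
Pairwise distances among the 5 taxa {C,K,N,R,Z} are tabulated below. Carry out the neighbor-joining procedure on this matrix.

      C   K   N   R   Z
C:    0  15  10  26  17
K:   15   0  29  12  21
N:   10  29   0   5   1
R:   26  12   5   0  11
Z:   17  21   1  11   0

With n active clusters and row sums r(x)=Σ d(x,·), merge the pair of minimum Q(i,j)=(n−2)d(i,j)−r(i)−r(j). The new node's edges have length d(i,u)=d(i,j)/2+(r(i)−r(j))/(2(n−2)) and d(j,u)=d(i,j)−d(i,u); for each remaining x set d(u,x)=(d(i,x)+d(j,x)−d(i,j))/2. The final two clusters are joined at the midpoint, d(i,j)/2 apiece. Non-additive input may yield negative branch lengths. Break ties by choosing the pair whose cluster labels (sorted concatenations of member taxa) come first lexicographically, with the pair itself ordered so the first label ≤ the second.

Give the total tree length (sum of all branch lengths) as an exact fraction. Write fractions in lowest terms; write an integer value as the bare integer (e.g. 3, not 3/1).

249/8

step 1: merge (C,K) at d=15, Q=-100; branch lengths C→6, K→9; new cluster CK
  updated: d(CK,N)=12, d(CK,R)=23/2, d(CK,Z)=23/2
step 2: merge (CK,R) at d=23/2, Q=-79/2; branch lengths CK→61/8, R→31/8; new cluster CKR
  updated: d(CKR,N)=11/4, d(CKR,Z)=11/2
step 3: merge (CKR,N) at d=11/4, Q=-37/4; branch lengths CKR→29/8, N→-7/8; new cluster CKNR
  updated: d(CKNR,Z)=15/8
step 4: merge (CKNR,Z) at d=15/8; branch lengths CKNR→15/16, Z→15/16; new cluster CKNRZ
final tree: ((((C:6,K:9):61/8,R:31/8):29/8,N:-7/8):15/16,Z:15/16)
total length: 249/8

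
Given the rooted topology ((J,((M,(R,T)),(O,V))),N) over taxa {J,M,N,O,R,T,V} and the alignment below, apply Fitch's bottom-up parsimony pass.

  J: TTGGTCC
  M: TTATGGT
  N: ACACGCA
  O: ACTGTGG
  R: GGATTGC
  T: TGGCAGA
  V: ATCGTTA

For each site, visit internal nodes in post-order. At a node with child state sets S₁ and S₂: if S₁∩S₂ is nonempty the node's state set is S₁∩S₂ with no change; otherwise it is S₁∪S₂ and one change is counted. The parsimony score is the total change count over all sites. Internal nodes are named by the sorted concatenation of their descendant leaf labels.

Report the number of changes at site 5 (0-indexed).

site 0, node RT: R={G} ∪ T={T} → {G,T} (+1)
site 0, node MRT: M={T} ∩ RT={G,T} → {T} (+0)
site 0, node OV: O={A} ∩ V={A} → {A} (+0)
site 0, node MORTV: MRT={T} ∪ OV={A} → {A,T} (+1)
site 0, node JMORTV: J={T} ∩ MORTV={A,T} → {T} (+0)
site 0, node JMNORTV: JMORTV={T} ∪ N={A} → {A,T} (+1)
site 1, node RT: R={G} ∩ T={G} → {G} (+0)
site 1, node MRT: M={T} ∪ RT={G} → {G,T} (+1)
site 1, node OV: O={C} ∪ V={T} → {C,T} (+1)
site 1, node MORTV: MRT={G,T} ∩ OV={C,T} → {T} (+0)
site 1, node JMORTV: J={T} ∩ MORTV={T} → {T} (+0)
site 1, node JMNORTV: JMORTV={T} ∪ N={C} → {C,T} (+1)
site 2, node RT: R={A} ∪ T={G} → {A,G} (+1)
site 2, node MRT: M={A} ∩ RT={A,G} → {A} (+0)
site 2, node OV: O={T} ∪ V={C} → {C,T} (+1)
site 2, node MORTV: MRT={A} ∪ OV={C,T} → {A,C,T} (+1)
site 2, node JMORTV: J={G} ∪ MORTV={A,C,T} → {A,C,G,T} (+1)
site 2, node JMNORTV: JMORTV={A,C,G,T} ∩ N={A} → {A} (+0)
site 3, node RT: R={T} ∪ T={C} → {C,T} (+1)
site 3, node MRT: M={T} ∩ RT={C,T} → {T} (+0)
site 3, node OV: O={G} ∩ V={G} → {G} (+0)
site 3, node MORTV: MRT={T} ∪ OV={G} → {G,T} (+1)
site 3, node JMORTV: J={G} ∩ MORTV={G,T} → {G} (+0)
site 3, node JMNORTV: JMORTV={G} ∪ N={C} → {C,G} (+1)
site 4, node RT: R={T} ∪ T={A} → {A,T} (+1)
site 4, node MRT: M={G} ∪ RT={A,T} → {A,G,T} (+1)
site 4, node OV: O={T} ∩ V={T} → {T} (+0)
site 4, node MORTV: MRT={A,G,T} ∩ OV={T} → {T} (+0)
site 4, node JMORTV: J={T} ∩ MORTV={T} → {T} (+0)
site 4, node JMNORTV: JMORTV={T} ∪ N={G} → {G,T} (+1)
site 5, node RT: R={G} ∩ T={G} → {G} (+0)
site 5, node MRT: M={G} ∩ RT={G} → {G} (+0)
site 5, node OV: O={G} ∪ V={T} → {G,T} (+1)
site 5, node MORTV: MRT={G} ∩ OV={G,T} → {G} (+0)
site 5, node JMORTV: J={C} ∪ MORTV={G} → {C,G} (+1)
site 5, node JMNORTV: JMORTV={C,G} ∩ N={C} → {C} (+0)
site 6, node RT: R={C} ∪ T={A} → {A,C} (+1)
site 6, node MRT: M={T} ∪ RT={A,C} → {A,C,T} (+1)
site 6, node OV: O={G} ∪ V={A} → {A,G} (+1)
site 6, node MORTV: MRT={A,C,T} ∩ OV={A,G} → {A} (+0)
site 6, node JMORTV: J={C} ∪ MORTV={A} → {A,C} (+1)
site 6, node JMNORTV: JMORTV={A,C} ∩ N={A} → {A} (+0)
per-site changes: [3, 3, 4, 3, 3, 2, 4]; total = 22

2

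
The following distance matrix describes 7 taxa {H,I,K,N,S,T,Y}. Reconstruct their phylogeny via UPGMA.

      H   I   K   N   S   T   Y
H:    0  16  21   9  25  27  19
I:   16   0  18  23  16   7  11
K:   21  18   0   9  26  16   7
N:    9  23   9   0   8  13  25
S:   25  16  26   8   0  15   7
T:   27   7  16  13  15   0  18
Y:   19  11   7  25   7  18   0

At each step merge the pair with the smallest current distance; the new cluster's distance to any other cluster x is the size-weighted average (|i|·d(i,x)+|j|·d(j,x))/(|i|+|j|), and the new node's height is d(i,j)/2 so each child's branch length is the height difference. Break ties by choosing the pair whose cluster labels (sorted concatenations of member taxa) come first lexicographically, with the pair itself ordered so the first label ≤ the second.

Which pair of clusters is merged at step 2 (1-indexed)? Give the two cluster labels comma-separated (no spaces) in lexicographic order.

step 1: merge (I,T) at d=7; branch lengths I→7/2, T→7/2; new cluster IT
  updated: d(H,IT)=43/2, d(IT,K)=17, d(IT,N)=18, d(IT,S)=31/2, d(IT,Y)=29/2
step 2: merge (K,Y) at d=7; branch lengths K→7/2, Y→7/2; new cluster KY
  updated: d(H,KY)=20, d(IT,KY)=63/4, d(KY,N)=17, d(KY,S)=33/2
step 3: merge (N,S) at d=8; branch lengths N→4, S→4; new cluster NS
  updated: d(H,NS)=17, d(IT,NS)=67/4, d(KY,NS)=67/4
step 4: merge (IT,KY) at d=63/4; branch lengths IT→35/8, KY→35/8; new cluster IKTY
  updated: d(H,IKTY)=83/4, d(IKTY,NS)=67/4
step 5: merge (IKTY,NS) at d=67/4; branch lengths IKTY→1/2, NS→35/8; new cluster IKNSTY
  updated: d(H,IKNSTY)=39/2
step 6: merge (H,IKNSTY) at d=39/2; branch lengths H→39/4, IKNSTY→11/8; new cluster HIKNSTY
final tree: (H:39/4,(((I:7/2,T:7/2):35/8,(K:7/2,Y:7/2):35/8):1/2,(N:4,S:4):35/8):11/8)
total length: 187/4

K,Y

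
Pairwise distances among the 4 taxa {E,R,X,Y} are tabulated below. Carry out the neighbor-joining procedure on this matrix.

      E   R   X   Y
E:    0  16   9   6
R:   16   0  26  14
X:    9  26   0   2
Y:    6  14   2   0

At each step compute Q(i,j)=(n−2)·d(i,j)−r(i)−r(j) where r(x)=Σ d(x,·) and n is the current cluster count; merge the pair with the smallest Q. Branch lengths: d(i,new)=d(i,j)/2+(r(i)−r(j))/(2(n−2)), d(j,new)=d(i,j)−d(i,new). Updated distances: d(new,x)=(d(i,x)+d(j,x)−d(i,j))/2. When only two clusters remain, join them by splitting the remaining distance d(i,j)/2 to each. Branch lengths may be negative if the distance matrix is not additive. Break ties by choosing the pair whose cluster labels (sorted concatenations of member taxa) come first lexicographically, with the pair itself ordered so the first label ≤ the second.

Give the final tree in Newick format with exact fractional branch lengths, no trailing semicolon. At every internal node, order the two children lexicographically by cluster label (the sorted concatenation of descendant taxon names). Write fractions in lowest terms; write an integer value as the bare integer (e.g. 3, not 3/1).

iteration 1: select E,R (d=16, Q=-55); attach at lengths (7/4, 57/4); label the merged cluster ER
  updated: d(ER,X)=19/2, d(ER,Y)=2
iteration 2: select ER,X (d=19/2, Q=-27/2); attach at lengths (19/4, 19/4); label the merged cluster ERX
  updated: d(ERX,Y)=-11/4
iteration 3: select ERX,Y (d=-11/4); attach at lengths (-11/8, -11/8); label the merged cluster ERXY
final tree: (((E:7/4,R:57/4):19/4,X:19/4):-11/8,Y:-11/8)
total length: 91/4

(((E:7/4,R:57/4):19/4,X:19/4):-11/8,Y:-11/8)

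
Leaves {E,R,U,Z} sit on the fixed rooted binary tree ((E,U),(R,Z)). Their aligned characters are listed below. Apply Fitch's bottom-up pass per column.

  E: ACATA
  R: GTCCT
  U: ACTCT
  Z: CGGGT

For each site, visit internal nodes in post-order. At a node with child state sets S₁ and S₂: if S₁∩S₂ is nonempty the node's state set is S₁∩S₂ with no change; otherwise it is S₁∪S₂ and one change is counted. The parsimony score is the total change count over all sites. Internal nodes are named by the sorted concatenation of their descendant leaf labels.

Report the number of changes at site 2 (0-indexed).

3

EU@0: {A} ∩ {A} = {A} (intersection, +0)
RZ@0: {G} ∪ {C} = {C,G} (union, +1)
ERUZ@0: {A} ∪ {C,G} = {A,C,G} (union, +1)
EU@1: {C} ∩ {C} = {C} (intersection, +0)
RZ@1: {T} ∪ {G} = {G,T} (union, +1)
ERUZ@1: {C} ∪ {G,T} = {C,G,T} (union, +1)
EU@2: {A} ∪ {T} = {A,T} (union, +1)
RZ@2: {C} ∪ {G} = {C,G} (union, +1)
ERUZ@2: {A,T} ∪ {C,G} = {A,C,G,T} (union, +1)
EU@3: {T} ∪ {C} = {C,T} (union, +1)
RZ@3: {C} ∪ {G} = {C,G} (union, +1)
ERUZ@3: {C,T} ∩ {C,G} = {C} (intersection, +0)
EU@4: {A} ∪ {T} = {A,T} (union, +1)
RZ@4: {T} ∩ {T} = {T} (intersection, +0)
ERUZ@4: {A,T} ∩ {T} = {T} (intersection, +0)
per-site changes: [2, 2, 3, 2, 1]; total = 10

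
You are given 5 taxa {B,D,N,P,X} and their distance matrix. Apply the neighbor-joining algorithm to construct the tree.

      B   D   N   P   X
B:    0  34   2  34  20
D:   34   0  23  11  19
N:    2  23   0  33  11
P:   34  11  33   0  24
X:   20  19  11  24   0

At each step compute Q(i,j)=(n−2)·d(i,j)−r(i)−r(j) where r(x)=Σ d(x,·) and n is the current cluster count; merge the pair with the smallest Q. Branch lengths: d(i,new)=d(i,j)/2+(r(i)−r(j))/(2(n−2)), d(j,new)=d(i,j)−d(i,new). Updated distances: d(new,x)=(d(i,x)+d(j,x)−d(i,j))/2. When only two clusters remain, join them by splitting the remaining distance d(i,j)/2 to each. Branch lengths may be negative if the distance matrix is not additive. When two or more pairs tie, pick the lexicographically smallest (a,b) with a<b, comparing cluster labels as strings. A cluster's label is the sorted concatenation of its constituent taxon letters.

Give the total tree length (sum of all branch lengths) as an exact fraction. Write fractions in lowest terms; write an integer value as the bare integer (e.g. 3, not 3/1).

1. join D+P (d=11, Q=-156) ⇒ DP; edges |D|=3, |P|=8
  updated: d(B,DP)=57/2, d(DP,N)=45/2, d(DP,X)=16
2. join B+N (d=2, Q=-82) ⇒ BN; edges |B|=19/4, |N|=-11/4
  updated: d(BN,DP)=49/2, d(BN,X)=29/2
3. join BN+DP (d=49/2, Q=-55) ⇒ BDNP; edges |BN|=23/2, |DP|=13
  updated: d(BDNP,X)=3
4. join BDNP+X (d=3) ⇒ BDNPX; edges |BDNP|=3/2, |X|=3/2
final tree: (((B:19/4,N:-11/4):23/2,(D:3,P:8):13):3/2,X:3/2)
total length: 81/2

81/2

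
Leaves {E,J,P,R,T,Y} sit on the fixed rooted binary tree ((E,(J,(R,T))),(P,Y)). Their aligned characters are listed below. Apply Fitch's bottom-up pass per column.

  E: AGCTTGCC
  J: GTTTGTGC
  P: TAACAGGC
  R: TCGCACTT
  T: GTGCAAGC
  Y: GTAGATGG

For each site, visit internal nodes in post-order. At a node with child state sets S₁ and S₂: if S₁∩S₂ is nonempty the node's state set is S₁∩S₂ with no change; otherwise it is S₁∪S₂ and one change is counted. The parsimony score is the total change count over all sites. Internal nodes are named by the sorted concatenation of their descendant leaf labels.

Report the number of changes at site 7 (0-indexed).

2

[col 0] RT: children R:{T}, T:{G} ∪→ {G,T}; cost 1
[col 0] JRT: children J:{G}, RT:{G,T} ∩→ {G}; cost 0
[col 0] EJRT: children E:{A}, JRT:{G} ∪→ {A,G}; cost 1
[col 0] PY: children P:{T}, Y:{G} ∪→ {G,T}; cost 1
[col 0] EJPRTY: children EJRT:{A,G}, PY:{G,T} ∩→ {G}; cost 0
[col 1] RT: children R:{C}, T:{T} ∪→ {C,T}; cost 1
[col 1] JRT: children J:{T}, RT:{C,T} ∩→ {T}; cost 0
[col 1] EJRT: children E:{G}, JRT:{T} ∪→ {G,T}; cost 1
[col 1] PY: children P:{A}, Y:{T} ∪→ {A,T}; cost 1
[col 1] EJPRTY: children EJRT:{G,T}, PY:{A,T} ∩→ {T}; cost 0
[col 2] RT: children R:{G}, T:{G} ∩→ {G}; cost 0
[col 2] JRT: children J:{T}, RT:{G} ∪→ {G,T}; cost 1
[col 2] EJRT: children E:{C}, JRT:{G,T} ∪→ {C,G,T}; cost 1
[col 2] PY: children P:{A}, Y:{A} ∩→ {A}; cost 0
[col 2] EJPRTY: children EJRT:{C,G,T}, PY:{A} ∪→ {A,C,G,T}; cost 1
[col 3] RT: children R:{C}, T:{C} ∩→ {C}; cost 0
[col 3] JRT: children J:{T}, RT:{C} ∪→ {C,T}; cost 1
[col 3] EJRT: children E:{T}, JRT:{C,T} ∩→ {T}; cost 0
[col 3] PY: children P:{C}, Y:{G} ∪→ {C,G}; cost 1
[col 3] EJPRTY: children EJRT:{T}, PY:{C,G} ∪→ {C,G,T}; cost 1
[col 4] RT: children R:{A}, T:{A} ∩→ {A}; cost 0
[col 4] JRT: children J:{G}, RT:{A} ∪→ {A,G}; cost 1
[col 4] EJRT: children E:{T}, JRT:{A,G} ∪→ {A,G,T}; cost 1
[col 4] PY: children P:{A}, Y:{A} ∩→ {A}; cost 0
[col 4] EJPRTY: children EJRT:{A,G,T}, PY:{A} ∩→ {A}; cost 0
[col 5] RT: children R:{C}, T:{A} ∪→ {A,C}; cost 1
[col 5] JRT: children J:{T}, RT:{A,C} ∪→ {A,C,T}; cost 1
[col 5] EJRT: children E:{G}, JRT:{A,C,T} ∪→ {A,C,G,T}; cost 1
[col 5] PY: children P:{G}, Y:{T} ∪→ {G,T}; cost 1
[col 5] EJPRTY: children EJRT:{A,C,G,T}, PY:{G,T} ∩→ {G,T}; cost 0
[col 6] RT: children R:{T}, T:{G} ∪→ {G,T}; cost 1
[col 6] JRT: children J:{G}, RT:{G,T} ∩→ {G}; cost 0
[col 6] EJRT: children E:{C}, JRT:{G} ∪→ {C,G}; cost 1
[col 6] PY: children P:{G}, Y:{G} ∩→ {G}; cost 0
[col 6] EJPRTY: children EJRT:{C,G}, PY:{G} ∩→ {G}; cost 0
[col 7] RT: children R:{T}, T:{C} ∪→ {C,T}; cost 1
[col 7] JRT: children J:{C}, RT:{C,T} ∩→ {C}; cost 0
[col 7] EJRT: children E:{C}, JRT:{C} ∩→ {C}; cost 0
[col 7] PY: children P:{C}, Y:{G} ∪→ {C,G}; cost 1
[col 7] EJPRTY: children EJRT:{C}, PY:{C,G} ∩→ {C}; cost 0
per-site changes: [3, 3, 3, 3, 2, 4, 2, 2]; total = 22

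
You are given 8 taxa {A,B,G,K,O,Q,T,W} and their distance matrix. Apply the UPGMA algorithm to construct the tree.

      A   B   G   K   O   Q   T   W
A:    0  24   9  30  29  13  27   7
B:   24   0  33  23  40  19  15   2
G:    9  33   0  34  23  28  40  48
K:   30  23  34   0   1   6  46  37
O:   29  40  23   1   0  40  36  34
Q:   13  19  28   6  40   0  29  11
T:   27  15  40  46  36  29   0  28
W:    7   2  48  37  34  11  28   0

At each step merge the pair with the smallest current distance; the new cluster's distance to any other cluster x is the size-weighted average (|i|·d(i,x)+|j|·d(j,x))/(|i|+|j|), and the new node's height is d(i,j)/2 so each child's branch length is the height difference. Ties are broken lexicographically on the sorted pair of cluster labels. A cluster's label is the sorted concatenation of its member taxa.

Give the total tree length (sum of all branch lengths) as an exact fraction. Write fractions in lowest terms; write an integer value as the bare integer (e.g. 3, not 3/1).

step 1: merge (K,O) at d=1; branch lengths K→1/2, O→1/2; new cluster KO
  updated: d(A,KO)=59/2, d(B,KO)=63/2, d(G,KO)=57/2, d(KO,Q)=23, d(KO,T)=41, d(KO,W)=71/2
step 2: merge (B,W) at d=2; branch lengths B→1, W→1; new cluster BW
  updated: d(A,BW)=31/2, d(BW,G)=81/2, d(BW,KO)=67/2, d(BW,Q)=15, d(BW,T)=43/2
step 3: merge (A,G) at d=9; branch lengths A→9/2, G→9/2; new cluster AG
  updated: d(AG,BW)=28, d(AG,KO)=29, d(AG,Q)=41/2, d(AG,T)=67/2
step 4: merge (BW,Q) at d=15; branch lengths BW→13/2, Q→15/2; new cluster BQW
  updated: d(AG,BQW)=51/2, d(BQW,KO)=30, d(BQW,T)=24
step 5: merge (BQW,T) at d=24; branch lengths BQW→9/2, T→12; new cluster BQTW
  updated: d(AG,BQTW)=55/2, d(BQTW,KO)=131/4
step 6: merge (AG,BQTW) at d=55/2; branch lengths AG→37/4, BQTW→7/4; new cluster ABGQTW
  updated: d(ABGQTW,KO)=63/2
step 7: merge (ABGQTW,KO) at d=63/2; branch lengths ABGQTW→2, KO→61/4; new cluster ABGKOQTW
final tree: (((A:9/2,G:9/2):37/4,(((B:1,W:1):13/2,Q:15/2):9/2,T:12):7/4):2,(K:1/2,O:1/2):61/4)
total length: 283/4

283/4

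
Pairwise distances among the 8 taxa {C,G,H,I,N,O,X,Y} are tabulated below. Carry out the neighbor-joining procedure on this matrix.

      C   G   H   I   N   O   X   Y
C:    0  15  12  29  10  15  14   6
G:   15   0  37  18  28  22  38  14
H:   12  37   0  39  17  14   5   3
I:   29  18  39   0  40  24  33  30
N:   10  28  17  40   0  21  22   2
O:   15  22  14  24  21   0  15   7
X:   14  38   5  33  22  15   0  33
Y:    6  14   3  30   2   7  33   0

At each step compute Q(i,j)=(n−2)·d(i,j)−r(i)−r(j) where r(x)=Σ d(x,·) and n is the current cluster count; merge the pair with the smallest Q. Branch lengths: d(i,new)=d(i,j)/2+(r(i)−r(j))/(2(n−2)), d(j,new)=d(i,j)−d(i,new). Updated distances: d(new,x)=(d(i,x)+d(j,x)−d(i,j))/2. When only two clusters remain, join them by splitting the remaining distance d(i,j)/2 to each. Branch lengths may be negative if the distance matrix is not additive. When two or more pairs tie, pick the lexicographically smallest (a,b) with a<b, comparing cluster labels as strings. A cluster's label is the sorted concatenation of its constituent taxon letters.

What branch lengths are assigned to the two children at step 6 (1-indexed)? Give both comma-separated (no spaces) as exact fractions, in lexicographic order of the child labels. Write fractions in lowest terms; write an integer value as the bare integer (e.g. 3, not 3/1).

1,13/4

step 1: merge (G,I) at d=18, Q=-277; branch lengths G→67/12, I→149/12; new cluster GI
  updated: d(C,GI)=13, d(GI,H)=29, d(GI,N)=25, d(GI,O)=14, d(GI,X)=53/2, d(GI,Y)=13
step 2: merge (H,X) at d=5, Q=-341/2; branch lengths H→-21/20, X→121/20; new cluster HX
  updated: d(C,HX)=21/2, d(GI,HX)=101/4, d(HX,N)=17, d(HX,O)=12, d(HX,Y)=31/2
step 3: merge (N,Y) at d=2, Q=-221/2; branch lengths N→79/16, Y→-47/16; new cluster NY
  updated: d(C,NY)=7, d(GI,NY)=18, d(HX,NY)=61/4, d(NY,O)=13
step 4: merge (GI,O) at d=14, Q=-329/4; branch lengths GI→233/24, O→103/24; new cluster GIO
  updated: d(C,GIO)=7, d(GIO,HX)=93/8, d(GIO,NY)=17/2
step 5: merge (C,NY) at d=7, Q=-165/4; branch lengths C→31/16, NY→81/16; new cluster CNY
  updated: d(CNY,GIO)=17/4, d(CNY,HX)=75/8
step 6: merge (CNY,GIO) at d=17/4, Q=-101/4; branch lengths CNY→1, GIO→13/4; new cluster CGINOY
  updated: d(CGINOY,HX)=67/8
step 7: merge (CGINOY,HX) at d=67/8; branch lengths CGINOY→67/16, HX→67/16; new cluster CGHINOXY
final tree: (((C:31/16,(N:79/16,Y:-47/16):81/16):1,((G:67/12,I:149/12):233/24,O:103/24):13/4):67/16,(H:-21/20,X:121/20):67/16)
total length: 469/8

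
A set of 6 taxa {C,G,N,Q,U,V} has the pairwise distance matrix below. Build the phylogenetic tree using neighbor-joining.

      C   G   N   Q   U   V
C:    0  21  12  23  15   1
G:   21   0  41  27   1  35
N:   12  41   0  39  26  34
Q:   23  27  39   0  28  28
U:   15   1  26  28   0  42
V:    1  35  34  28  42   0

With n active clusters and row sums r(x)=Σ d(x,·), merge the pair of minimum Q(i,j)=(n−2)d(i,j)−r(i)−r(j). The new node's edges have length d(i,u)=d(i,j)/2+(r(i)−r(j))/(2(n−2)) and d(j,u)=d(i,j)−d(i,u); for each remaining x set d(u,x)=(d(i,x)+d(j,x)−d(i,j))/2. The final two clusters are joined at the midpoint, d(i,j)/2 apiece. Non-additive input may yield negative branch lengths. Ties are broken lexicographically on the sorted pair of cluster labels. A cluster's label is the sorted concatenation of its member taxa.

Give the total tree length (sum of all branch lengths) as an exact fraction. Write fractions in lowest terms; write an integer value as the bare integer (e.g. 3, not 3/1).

1. join G+U (d=1, Q=-233) ⇒ GU; edges |G|=17/8, |U|=-9/8
  updated: d(C,GU)=35/2, d(GU,N)=33, d(GU,Q)=27, d(GU,V)=38
2. join C+V (d=1, Q=-303/2) ⇒ CV; edges |C|=-89/12, |V|=101/12
  updated: d(CV,GU)=109/4, d(CV,N)=45/2, d(CV,Q)=25
3. join CV+N (d=45/2, Q=-497/4) ⇒ CNV; edges |CV|=101/16, |N|=259/16
  updated: d(CNV,GU)=151/8, d(CNV,Q)=83/4
4. join CNV+GU (d=151/8, Q=-533/8) ⇒ CGNUV; edges |CNV|=101/16, |GU|=201/16
  updated: d(CGNUV,Q)=231/16
5. join CGNUV+Q (d=231/16) ⇒ CGNQUV; edges |CGNUV|=231/32, |Q|=231/32
final tree: ((((C:-89/12,V:101/12):101/16,N:259/16):101/16,(G:17/8,U:-9/8):201/16):231/32,Q:231/32)
total length: 925/16

925/16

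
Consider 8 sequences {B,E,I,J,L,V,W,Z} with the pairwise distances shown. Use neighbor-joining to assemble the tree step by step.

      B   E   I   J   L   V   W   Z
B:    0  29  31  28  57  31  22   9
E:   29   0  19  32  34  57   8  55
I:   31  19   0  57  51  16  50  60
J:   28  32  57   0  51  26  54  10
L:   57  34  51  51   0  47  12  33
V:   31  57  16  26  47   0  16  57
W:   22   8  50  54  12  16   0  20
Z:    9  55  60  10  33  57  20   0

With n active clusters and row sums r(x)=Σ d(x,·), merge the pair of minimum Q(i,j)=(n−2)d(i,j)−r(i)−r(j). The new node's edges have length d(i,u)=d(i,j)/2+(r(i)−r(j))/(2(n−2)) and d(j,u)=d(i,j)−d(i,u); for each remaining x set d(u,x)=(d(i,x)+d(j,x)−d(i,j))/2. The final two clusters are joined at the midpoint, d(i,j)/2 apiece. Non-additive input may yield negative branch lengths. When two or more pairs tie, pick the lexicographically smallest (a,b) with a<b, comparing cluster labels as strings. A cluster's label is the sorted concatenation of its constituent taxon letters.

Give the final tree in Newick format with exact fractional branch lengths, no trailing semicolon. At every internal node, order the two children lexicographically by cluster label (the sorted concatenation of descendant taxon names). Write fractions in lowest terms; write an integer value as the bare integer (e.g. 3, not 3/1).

iteration 1: select J,Z (d=10, Q=-442); attach at lengths (37/6, 23/6); label the merged cluster JZ
  updated: d(B,JZ)=27/2, d(E,JZ)=77/2, d(I,JZ)=107/2, d(JZ,L)=37, d(JZ,V)=73/2, d(JZ,W)=32
iteration 2: select I,V (d=16, Q=-344); attach at lengths (97/10, 63/10); label the merged cluster IV
  updated: d(B,IV)=23, d(E,IV)=30, d(IV,JZ)=37, d(IV,L)=41, d(IV,W)=25
iteration 3: select B,JZ (d=27/2, Q=-497/2); attach at lengths (81/16, 135/16); label the merged cluster BJZ
  updated: d(BJZ,E)=27, d(BJZ,IV)=93/4, d(BJZ,L)=161/4, d(BJZ,W)=81/4
iteration 4: select BJZ,IV (d=93/4, Q=-641/4); attach at lengths (245/24, 313/24); label the merged cluster BIJVZ
  updated: d(BIJVZ,E)=135/8, d(BIJVZ,L)=29, d(BIJVZ,W)=11
iteration 5: select BIJVZ,E (d=135/8, Q=-82); attach at lengths (127/16, 143/16); label the merged cluster BEIJVZ
  updated: d(BEIJVZ,L)=369/16, d(BEIJVZ,W)=17/16
iteration 6: select BEIJVZ,L (d=369/16, Q=-289/8); attach at lengths (97/16, 17); label the merged cluster BEIJLVZ
  updated: d(BEIJLVZ,W)=-5
iteration 7: select BEIJLVZ,W (d=-5); attach at lengths (-5/2, -5/2); label the merged cluster BEIJLVWZ
final tree: (((((B:81/16,(J:37/6,Z:23/6):135/16):245/24,(I:97/10,V:63/10):313/24):127/16,E:143/16):97/16,L:17):-5/2,W:-5/2)
total length: 1563/16

(((((B:81/16,(J:37/6,Z:23/6):135/16):245/24,(I:97/10,V:63/10):313/24):127/16,E:143/16):97/16,L:17):-5/2,W:-5/2)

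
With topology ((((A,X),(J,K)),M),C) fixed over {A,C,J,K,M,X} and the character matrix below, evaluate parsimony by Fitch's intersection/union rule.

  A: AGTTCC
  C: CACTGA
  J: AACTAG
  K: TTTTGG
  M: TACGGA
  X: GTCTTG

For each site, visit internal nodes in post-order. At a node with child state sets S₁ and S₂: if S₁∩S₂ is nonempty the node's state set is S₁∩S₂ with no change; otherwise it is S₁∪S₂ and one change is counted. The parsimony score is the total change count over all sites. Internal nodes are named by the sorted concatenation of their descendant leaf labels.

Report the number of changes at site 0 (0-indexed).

4

AX@0: {A} ∪ {G} = {A,G} (union, +1)
JK@0: {A} ∪ {T} = {A,T} (union, +1)
AJKX@0: {A,G} ∩ {A,T} = {A} (intersection, +0)
AJKMX@0: {A} ∪ {T} = {A,T} (union, +1)
ACJKMX@0: {A,T} ∪ {C} = {A,C,T} (union, +1)
AX@1: {G} ∪ {T} = {G,T} (union, +1)
JK@1: {A} ∪ {T} = {A,T} (union, +1)
AJKX@1: {G,T} ∩ {A,T} = {T} (intersection, +0)
AJKMX@1: {T} ∪ {A} = {A,T} (union, +1)
ACJKMX@1: {A,T} ∩ {A} = {A} (intersection, +0)
AX@2: {T} ∪ {C} = {C,T} (union, +1)
JK@2: {C} ∪ {T} = {C,T} (union, +1)
AJKX@2: {C,T} ∩ {C,T} = {C,T} (intersection, +0)
AJKMX@2: {C,T} ∩ {C} = {C} (intersection, +0)
ACJKMX@2: {C} ∩ {C} = {C} (intersection, +0)
AX@3: {T} ∩ {T} = {T} (intersection, +0)
JK@3: {T} ∩ {T} = {T} (intersection, +0)
AJKX@3: {T} ∩ {T} = {T} (intersection, +0)
AJKMX@3: {T} ∪ {G} = {G,T} (union, +1)
ACJKMX@3: {G,T} ∩ {T} = {T} (intersection, +0)
AX@4: {C} ∪ {T} = {C,T} (union, +1)
JK@4: {A} ∪ {G} = {A,G} (union, +1)
AJKX@4: {C,T} ∪ {A,G} = {A,C,G,T} (union, +1)
AJKMX@4: {A,C,G,T} ∩ {G} = {G} (intersection, +0)
ACJKMX@4: {G} ∩ {G} = {G} (intersection, +0)
AX@5: {C} ∪ {G} = {C,G} (union, +1)
JK@5: {G} ∩ {G} = {G} (intersection, +0)
AJKX@5: {C,G} ∩ {G} = {G} (intersection, +0)
AJKMX@5: {G} ∪ {A} = {A,G} (union, +1)
ACJKMX@5: {A,G} ∩ {A} = {A} (intersection, +0)
per-site changes: [4, 3, 2, 1, 3, 2]; total = 15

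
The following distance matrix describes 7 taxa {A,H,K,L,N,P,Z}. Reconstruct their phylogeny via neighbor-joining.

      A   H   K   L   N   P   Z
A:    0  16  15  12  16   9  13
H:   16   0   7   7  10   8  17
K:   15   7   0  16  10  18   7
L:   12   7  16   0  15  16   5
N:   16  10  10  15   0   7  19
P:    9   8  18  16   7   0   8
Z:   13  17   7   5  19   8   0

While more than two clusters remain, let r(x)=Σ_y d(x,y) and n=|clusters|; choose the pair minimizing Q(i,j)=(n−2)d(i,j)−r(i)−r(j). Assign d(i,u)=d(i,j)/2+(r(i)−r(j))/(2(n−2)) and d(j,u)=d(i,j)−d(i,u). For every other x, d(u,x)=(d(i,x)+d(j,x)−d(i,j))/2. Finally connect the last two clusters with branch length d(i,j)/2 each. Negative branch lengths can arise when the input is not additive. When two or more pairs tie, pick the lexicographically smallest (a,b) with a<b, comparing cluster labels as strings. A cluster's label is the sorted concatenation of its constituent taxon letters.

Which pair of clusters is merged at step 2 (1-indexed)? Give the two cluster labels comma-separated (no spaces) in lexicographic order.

A,P

iteration 1: select L,Z (d=5, Q=-115); attach at lengths (27/10, 23/10); label the merged cluster LZ
  updated: d(A,LZ)=10, d(H,LZ)=19/2, d(K,LZ)=9, d(LZ,N)=29/2, d(LZ,P)=19/2
iteration 2: select A,P (d=9, Q=-163/2); attach at lengths (101/16, 43/16); label the merged cluster AP
  updated: d(AP,H)=15/2, d(AP,K)=12, d(AP,LZ)=21/4, d(AP,N)=7
iteration 3: select AP,LZ (d=21/4, Q=-217/4); attach at lengths (37/24, 89/24); label the merged cluster ALPZ
  updated: d(ALPZ,H)=47/8, d(ALPZ,K)=63/8, d(ALPZ,N)=65/8
iteration 4: select ALPZ,N (d=65/8, Q=-135/4); attach at lengths (5/2, 45/8); label the merged cluster ALNPZ
  updated: d(ALNPZ,H)=31/8, d(ALNPZ,K)=39/8
iteration 5: select ALNPZ,H (d=31/8, Q=-63/4); attach at lengths (7/8, 3); label the merged cluster AHLNPZ
  updated: d(AHLNPZ,K)=4
iteration 6: select AHLNPZ,K (d=4); attach at lengths (2, 2); label the merged cluster AHKLNPZ
final tree: (((((A:101/16,P:43/16):37/24,(L:27/10,Z:23/10):89/24):5/2,N:45/8):7/8,H:3):2,K:2)
total length: 141/4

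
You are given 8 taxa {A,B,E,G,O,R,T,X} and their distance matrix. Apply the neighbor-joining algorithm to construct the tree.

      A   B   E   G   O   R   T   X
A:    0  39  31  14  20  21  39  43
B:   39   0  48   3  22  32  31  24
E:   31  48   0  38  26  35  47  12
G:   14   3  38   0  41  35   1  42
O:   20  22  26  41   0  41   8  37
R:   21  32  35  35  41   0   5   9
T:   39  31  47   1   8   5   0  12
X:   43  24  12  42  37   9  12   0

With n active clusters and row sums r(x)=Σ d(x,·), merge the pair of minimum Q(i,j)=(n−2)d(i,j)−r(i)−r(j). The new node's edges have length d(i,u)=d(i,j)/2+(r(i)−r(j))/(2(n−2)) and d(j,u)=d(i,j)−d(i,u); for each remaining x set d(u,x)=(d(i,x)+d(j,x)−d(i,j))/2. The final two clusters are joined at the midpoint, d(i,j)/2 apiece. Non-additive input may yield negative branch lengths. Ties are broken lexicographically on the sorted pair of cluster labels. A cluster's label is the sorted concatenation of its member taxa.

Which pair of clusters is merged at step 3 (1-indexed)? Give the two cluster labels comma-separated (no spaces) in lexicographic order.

R,T

iteration 1: select B,G (d=3, Q=-355); attach at lengths (43/12, -7/12); label the merged cluster BG
  updated: d(A,BG)=25, d(BG,E)=83/2, d(BG,O)=30, d(BG,R)=32, d(BG,T)=29/2, d(BG,X)=63/2
iteration 2: select E,X (d=12, Q=-277); attach at lengths (54/5, 6/5); label the merged cluster EX
  updated: d(A,EX)=31, d(BG,EX)=61/2, d(EX,O)=51/2, d(EX,R)=16, d(EX,T)=47/2
iteration 3: select R,T (d=5, Q=-185); attach at lengths (45/8, -5/8); label the merged cluster RT
  updated: d(A,RT)=55/2, d(BG,RT)=83/4, d(EX,RT)=69/4, d(O,RT)=22
iteration 4: select A,O (d=20, Q=-141); attach at lengths (11, 9); label the merged cluster AO
  updated: d(AO,BG)=35/2, d(AO,EX)=73/4, d(AO,RT)=59/4
iteration 5: select AO,BG (d=35/2, Q=-337/4); attach at lengths (67/16, 213/16); label the merged cluster ABGO
  updated: d(ABGO,EX)=125/8, d(ABGO,RT)=9
iteration 6: select ABGO,EX (d=125/8, Q=-335/8); attach at lengths (59/16, 191/16); label the merged cluster ABEGOX
  updated: d(ABEGOX,RT)=85/16
iteration 7: select ABEGOX,RT (d=85/16); attach at lengths (85/32, 85/32); label the merged cluster ABEGORTX
final tree: ((((A:11,O:9):67/16,(B:43/12,G:-7/12):213/16):59/16,(E:54/5,X:6/5):191/16):85/32,(R:45/8,T:-5/8):85/32)
total length: 1255/16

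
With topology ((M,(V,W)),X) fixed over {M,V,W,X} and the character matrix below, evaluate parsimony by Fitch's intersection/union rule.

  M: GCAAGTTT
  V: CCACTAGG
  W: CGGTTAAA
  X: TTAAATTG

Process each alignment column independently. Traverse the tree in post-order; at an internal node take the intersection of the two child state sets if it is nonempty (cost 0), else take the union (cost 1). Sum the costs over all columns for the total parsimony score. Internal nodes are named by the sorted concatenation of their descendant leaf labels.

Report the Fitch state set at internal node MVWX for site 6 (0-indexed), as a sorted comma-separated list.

T

site 0, node VW: V={C} ∩ W={C} → {C} (+0)
site 0, node MVW: M={G} ∪ VW={C} → {C,G} (+1)
site 0, node MVWX: MVW={C,G} ∪ X={T} → {C,G,T} (+1)
site 1, node VW: V={C} ∪ W={G} → {C,G} (+1)
site 1, node MVW: M={C} ∩ VW={C,G} → {C} (+0)
site 1, node MVWX: MVW={C} ∪ X={T} → {C,T} (+1)
site 2, node VW: V={A} ∪ W={G} → {A,G} (+1)
site 2, node MVW: M={A} ∩ VW={A,G} → {A} (+0)
site 2, node MVWX: MVW={A} ∩ X={A} → {A} (+0)
site 3, node VW: V={C} ∪ W={T} → {C,T} (+1)
site 3, node MVW: M={A} ∪ VW={C,T} → {A,C,T} (+1)
site 3, node MVWX: MVW={A,C,T} ∩ X={A} → {A} (+0)
site 4, node VW: V={T} ∩ W={T} → {T} (+0)
site 4, node MVW: M={G} ∪ VW={T} → {G,T} (+1)
site 4, node MVWX: MVW={G,T} ∪ X={A} → {A,G,T} (+1)
site 5, node VW: V={A} ∩ W={A} → {A} (+0)
site 5, node MVW: M={T} ∪ VW={A} → {A,T} (+1)
site 5, node MVWX: MVW={A,T} ∩ X={T} → {T} (+0)
site 6, node VW: V={G} ∪ W={A} → {A,G} (+1)
site 6, node MVW: M={T} ∪ VW={A,G} → {A,G,T} (+1)
site 6, node MVWX: MVW={A,G,T} ∩ X={T} → {T} (+0)
site 7, node VW: V={G} ∪ W={A} → {A,G} (+1)
site 7, node MVW: M={T} ∪ VW={A,G} → {A,G,T} (+1)
site 7, node MVWX: MVW={A,G,T} ∩ X={G} → {G} (+0)
per-site changes: [2, 2, 1, 2, 2, 1, 2, 2]; total = 14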